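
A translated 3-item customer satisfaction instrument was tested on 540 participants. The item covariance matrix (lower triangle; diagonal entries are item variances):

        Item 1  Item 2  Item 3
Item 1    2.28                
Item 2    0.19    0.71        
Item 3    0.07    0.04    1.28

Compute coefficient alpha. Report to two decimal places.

Σσ²ᵢ = 2.28 + 0.71 + 1.28 = 4.27
Sum of off-diagonal covariances = 0.30
σ²_total = 4.27 + 2 × 0.30 = 4.87
α = (k/(k−1))·(1 − Σσ²ᵢ/σ²_total) = (3/2)·(1 − 4.27/4.87) = 0.18

α = 0.18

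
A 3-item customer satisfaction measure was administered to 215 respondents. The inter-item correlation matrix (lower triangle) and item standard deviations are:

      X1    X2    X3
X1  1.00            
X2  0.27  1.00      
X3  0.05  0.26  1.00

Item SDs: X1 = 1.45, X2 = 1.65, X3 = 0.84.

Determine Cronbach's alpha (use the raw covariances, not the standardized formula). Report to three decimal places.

α = 0.418

Σσ²ᵢ = 1.45² + 1.65² + 0.84² = 5.5306
Covariances σ_ij = r_ij · s_i · s_j:
  σ(X1,X2) = 0.27 × 1.45 × 1.65 = 0.6460
  σ(X1,X3) = 0.05 × 1.45 × 0.84 = 0.0609
  σ(X2,X3) = 0.26 × 1.65 × 0.84 = 0.3604
σ²_T = Σσ²ᵢ + 2·Σσ_ij = 5.5306 + 2 × 1.0673 = 7.6652
α = (3/2)·(1 − 5.5306/7.6652) = 0.418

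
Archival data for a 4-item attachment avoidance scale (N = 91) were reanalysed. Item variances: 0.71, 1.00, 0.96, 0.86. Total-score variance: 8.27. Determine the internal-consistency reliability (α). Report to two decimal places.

Σσ²ᵢ = 0.71 + 1.00 + 0.96 + 0.86 = 3.53
α = (k/(k−1))·(1 − Σσ²ᵢ/σ²_total) = (4/3)·(1 − 3.53/8.27) = 0.76

α = 0.76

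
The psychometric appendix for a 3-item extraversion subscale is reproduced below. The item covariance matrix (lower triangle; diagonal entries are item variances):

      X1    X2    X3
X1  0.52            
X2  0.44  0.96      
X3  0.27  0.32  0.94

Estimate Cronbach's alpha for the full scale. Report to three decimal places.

Σσ²ᵢ = 0.52 + 0.96 + 0.94 = 2.42
Σ_{i<j} σ_ij = 1.03
σ²_T = 2.42 + 2 × 1.03 = 4.48
α = (k/(k−1))·(1 − Σσ²ᵢ/σ²_T) = (3/2)·(1 − 2.42/4.48) = 0.690

Cronbach's alpha = 0.690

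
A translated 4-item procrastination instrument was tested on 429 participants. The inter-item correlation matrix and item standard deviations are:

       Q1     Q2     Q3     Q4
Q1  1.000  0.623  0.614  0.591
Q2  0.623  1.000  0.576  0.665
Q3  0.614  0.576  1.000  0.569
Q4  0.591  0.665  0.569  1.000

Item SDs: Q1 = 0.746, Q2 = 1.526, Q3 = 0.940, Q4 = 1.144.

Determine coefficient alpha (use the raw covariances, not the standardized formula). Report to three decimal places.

Σσ²ᵢ = 0.746² + 1.526² + 0.940² + 1.144² = 5.0775
Covariances σ_ij = r_ij · s_i · s_j:
  σ(Q1,Q2) = 0.623 × 0.746 × 1.526 = 0.7092
  σ(Q1,Q3) = 0.614 × 0.746 × 0.940 = 0.4306
  σ(Q1,Q4) = 0.591 × 0.746 × 1.144 = 0.5044
  σ(Q2,Q3) = 0.576 × 1.526 × 0.940 = 0.8262
  σ(Q2,Q4) = 0.665 × 1.526 × 1.144 = 1.1609
  σ(Q3,Q4) = 0.569 × 0.940 × 1.144 = 0.6119
σ²_T = Σσ²ᵢ + 2·Σσ_ij = 5.0775 + 2 × 4.2432 = 13.5639
α = (4/3)·(1 − 5.0775/13.5639) = 0.834

coefficient alpha = 0.834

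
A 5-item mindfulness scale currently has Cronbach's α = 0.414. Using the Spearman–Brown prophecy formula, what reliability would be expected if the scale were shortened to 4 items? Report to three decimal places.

predicted reliability = 0.361

Length factor m = 4/5 = 0.8000
α' = m·α / (1 − (1−m)·α)
   = 4/5 × 0.414 / (1 − (1 − 4/5) × 0.414)
   = 0.3312 / 0.9172 = 0.361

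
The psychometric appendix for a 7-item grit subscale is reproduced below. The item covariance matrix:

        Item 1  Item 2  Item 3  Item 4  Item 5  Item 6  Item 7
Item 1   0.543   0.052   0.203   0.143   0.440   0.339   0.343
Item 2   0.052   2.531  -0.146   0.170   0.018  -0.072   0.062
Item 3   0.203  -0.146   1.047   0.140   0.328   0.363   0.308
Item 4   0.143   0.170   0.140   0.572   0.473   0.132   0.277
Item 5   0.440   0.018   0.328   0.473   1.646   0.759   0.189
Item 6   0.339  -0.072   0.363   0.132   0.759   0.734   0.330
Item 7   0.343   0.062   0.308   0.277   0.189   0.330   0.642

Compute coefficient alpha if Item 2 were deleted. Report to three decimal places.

α = 0.777

Remaining items: Item 1, Item 3, Item 4, Item 5, Item 6, Item 7 (k = 6).
sum of item variances = 0.543 + 1.047 + 0.572 + 1.646 + 0.734 + 0.642 = 5.184
σ²_T = 5.184 + 2 × 4.767 = 14.718
α (item deleted) = (6/5)·(1 − 5.184/14.718) = 0.777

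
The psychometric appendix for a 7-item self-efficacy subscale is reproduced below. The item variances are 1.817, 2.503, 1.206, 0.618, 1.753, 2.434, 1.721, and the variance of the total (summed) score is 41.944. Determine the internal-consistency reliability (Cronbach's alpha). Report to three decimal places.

sum of item variances = 1.817 + 2.503 + 1.206 + 0.618 + 1.753 + 2.434 + 1.721 = 12.052
α = (k/(k−1))·(1 − sum of item variances/Var(T)) = (7/6)·(1 − 12.052/41.944) = 0.831

Cronbach's alpha = 0.831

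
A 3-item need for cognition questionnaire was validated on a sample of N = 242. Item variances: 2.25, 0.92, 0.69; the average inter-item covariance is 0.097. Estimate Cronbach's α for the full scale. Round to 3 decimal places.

Cronbach's α = 0.197

Σσ²ᵢ = 2.25 + 0.92 + 0.69 = 3.86
Sum of the 3 distinct covariances = 3 × 0.097 = 0.291
total variance = Σσ²ᵢ + 2·Σcov = 3.86 + 2 × 0.291 = 4.442
α = (3/2)·(1 − 3.86/4.442) = 0.197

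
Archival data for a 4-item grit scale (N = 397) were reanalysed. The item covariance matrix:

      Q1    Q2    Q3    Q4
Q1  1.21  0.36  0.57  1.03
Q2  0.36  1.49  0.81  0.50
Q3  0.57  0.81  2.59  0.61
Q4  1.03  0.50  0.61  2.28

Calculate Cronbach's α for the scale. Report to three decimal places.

ΣVar(i) = 1.21 + 1.49 + 2.59 + 2.28 = 7.57
Sum of off-diagonal covariances = 3.88
total variance = 7.57 + 2 × 3.88 = 15.33
α = (k/(k−1))·(1 − ΣVar(i)/total variance) = (4/3)·(1 − 7.57/15.33) = 0.675

Cronbach's α = 0.675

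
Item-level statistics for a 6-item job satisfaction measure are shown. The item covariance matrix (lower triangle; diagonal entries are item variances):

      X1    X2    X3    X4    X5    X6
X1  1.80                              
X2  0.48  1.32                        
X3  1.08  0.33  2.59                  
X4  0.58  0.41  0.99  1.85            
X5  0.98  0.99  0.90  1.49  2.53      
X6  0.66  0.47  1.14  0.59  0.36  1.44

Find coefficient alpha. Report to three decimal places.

coefficient alpha = 0.798

Σσ²ᵢ = 1.80 + 1.32 + 2.59 + 1.85 + 2.53 + 1.44 = 11.53
Sum of off-diagonal covariances = 11.45
Var(T) = 11.53 + 2 × 11.45 = 34.43
α = (k/(k−1))·(1 − Σσ²ᵢ/Var(T)) = (6/5)·(1 − 11.53/34.43) = 0.798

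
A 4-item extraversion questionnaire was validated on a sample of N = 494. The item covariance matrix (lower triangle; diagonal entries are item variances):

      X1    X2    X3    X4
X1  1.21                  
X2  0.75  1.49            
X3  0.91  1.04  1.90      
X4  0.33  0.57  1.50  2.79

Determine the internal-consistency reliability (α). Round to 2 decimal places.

Σσᵢ² = 1.21 + 1.49 + 1.90 + 2.79 = 7.39
Sum of off-diagonal covariances = 5.10
σ²_T = 7.39 + 2 × 5.10 = 17.59
α = (k/(k−1))·(1 − Σσᵢ²/σ²_T) = (4/3)·(1 − 7.39/17.59) = 0.77

α = 0.77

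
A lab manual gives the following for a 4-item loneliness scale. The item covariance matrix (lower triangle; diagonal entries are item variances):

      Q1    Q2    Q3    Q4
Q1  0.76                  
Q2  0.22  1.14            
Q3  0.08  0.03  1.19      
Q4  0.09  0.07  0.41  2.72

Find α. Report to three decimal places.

α = 0.315

Σσᵢ² = 0.76 + 1.14 + 1.19 + 2.72 = 5.81
Sum of the distinct covariances = 0.90
total variance = 5.81 + 2 × 0.90 = 7.61
α = (k/(k−1))·(1 − Σσᵢ²/total variance) = (4/3)·(1 − 5.81/7.61) = 0.315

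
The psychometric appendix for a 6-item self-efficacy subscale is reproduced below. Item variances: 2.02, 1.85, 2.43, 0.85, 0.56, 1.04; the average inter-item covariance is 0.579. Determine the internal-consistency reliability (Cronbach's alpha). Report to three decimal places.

α = 0.798

sum of item variances = 2.02 + 1.85 + 2.43 + 0.85 + 0.56 + 1.04 = 8.75
Sum of the 15 distinct covariances = 15 × 0.579 = 8.685
total variance = sum of item variances + 2·Σcov = 8.75 + 2 × 8.685 = 26.120
α = (6/5)·(1 − 8.75/26.120) = 0.798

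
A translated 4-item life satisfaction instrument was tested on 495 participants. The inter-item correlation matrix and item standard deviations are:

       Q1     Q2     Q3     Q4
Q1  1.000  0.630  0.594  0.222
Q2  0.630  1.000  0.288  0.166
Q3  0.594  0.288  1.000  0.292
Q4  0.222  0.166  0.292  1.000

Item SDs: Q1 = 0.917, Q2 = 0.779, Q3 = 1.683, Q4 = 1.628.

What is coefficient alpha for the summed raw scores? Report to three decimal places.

Σσ²ᵢ = 0.917² + 0.779² + 1.683² + 1.628² = 6.9306
Covariances σ_ij = r_ij · s_i · s_j:
  σ(Q1,Q2) = 0.630 × 0.917 × 0.779 = 0.4500
  σ(Q1,Q3) = 0.594 × 0.917 × 1.683 = 0.9167
  σ(Q1,Q4) = 0.222 × 0.917 × 1.628 = 0.3314
  σ(Q2,Q3) = 0.288 × 0.779 × 1.683 = 0.3776
  σ(Q2,Q4) = 0.166 × 0.779 × 1.628 = 0.2105
  σ(Q3,Q4) = 0.292 × 1.683 × 1.628 = 0.8001
σ²_T = Σσ²ᵢ + 2·Σσ_ij = 6.9306 + 2 × 3.0863 = 13.1032
α = (4/3)·(1 − 6.9306/13.1032) = 0.628

coefficient alpha = 0.628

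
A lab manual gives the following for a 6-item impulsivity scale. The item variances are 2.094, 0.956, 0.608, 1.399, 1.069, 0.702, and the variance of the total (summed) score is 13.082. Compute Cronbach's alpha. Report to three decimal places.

α = 0.574

Σσ²ᵢ = 2.094 + 0.956 + 0.608 + 1.399 + 1.069 + 0.702 = 6.828
α = (k/(k−1))·(1 − Σσ²ᵢ/σ²_total) = (6/5)·(1 − 6.828/13.082) = 0.574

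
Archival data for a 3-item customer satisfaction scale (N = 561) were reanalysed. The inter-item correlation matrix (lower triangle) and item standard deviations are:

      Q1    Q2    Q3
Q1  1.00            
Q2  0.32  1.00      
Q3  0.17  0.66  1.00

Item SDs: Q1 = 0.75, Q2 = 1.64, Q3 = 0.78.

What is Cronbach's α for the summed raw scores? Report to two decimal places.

α = 0.61

Σσ²ᵢ = 0.75² + 1.64² + 0.78² = 3.8605
Covariances σ_ij = r_ij · s_i · s_j:
  σ(Q1,Q2) = 0.32 × 0.75 × 1.64 = 0.3936
  σ(Q1,Q3) = 0.17 × 0.75 × 0.78 = 0.0995
  σ(Q2,Q3) = 0.66 × 1.64 × 0.78 = 0.8443
σ²_T = Σσ²ᵢ + 2·Σσ_ij = 3.8605 + 2 × 1.3374 = 6.5353
α = (3/2)·(1 − 3.8605/6.5353) = 0.61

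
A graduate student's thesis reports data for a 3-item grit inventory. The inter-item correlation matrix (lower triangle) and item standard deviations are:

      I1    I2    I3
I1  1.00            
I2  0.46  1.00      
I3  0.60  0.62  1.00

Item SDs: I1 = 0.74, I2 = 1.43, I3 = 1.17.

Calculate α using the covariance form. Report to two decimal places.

Σσ²ᵢ = 0.74² + 1.43² + 1.17² = 3.9614
Covariances σ_ij = r_ij · s_i · s_j:
  σ(I1,I2) = 0.46 × 0.74 × 1.43 = 0.4868
  σ(I1,I3) = 0.60 × 0.74 × 1.17 = 0.5195
  σ(I2,I3) = 0.62 × 1.43 × 1.17 = 1.0373
σ²_T = Σσ²ᵢ + 2·Σσ_ij = 3.9614 + 2 × 2.0436 = 8.0486
α = (3/2)·(1 − 3.9614/8.0486) = 0.76

α = 0.76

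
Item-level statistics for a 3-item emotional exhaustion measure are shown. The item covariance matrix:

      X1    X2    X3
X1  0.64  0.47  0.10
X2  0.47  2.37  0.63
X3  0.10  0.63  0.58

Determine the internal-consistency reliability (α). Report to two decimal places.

Σσ²ᵢ = 0.64 + 2.37 + 0.58 = 3.59
Sum of the distinct covariances = 1.20
total variance = 3.59 + 2 × 1.20 = 5.99
α = (k/(k−1))·(1 − Σσ²ᵢ/total variance) = (3/2)·(1 − 3.59/5.99) = 0.60

α = 0.60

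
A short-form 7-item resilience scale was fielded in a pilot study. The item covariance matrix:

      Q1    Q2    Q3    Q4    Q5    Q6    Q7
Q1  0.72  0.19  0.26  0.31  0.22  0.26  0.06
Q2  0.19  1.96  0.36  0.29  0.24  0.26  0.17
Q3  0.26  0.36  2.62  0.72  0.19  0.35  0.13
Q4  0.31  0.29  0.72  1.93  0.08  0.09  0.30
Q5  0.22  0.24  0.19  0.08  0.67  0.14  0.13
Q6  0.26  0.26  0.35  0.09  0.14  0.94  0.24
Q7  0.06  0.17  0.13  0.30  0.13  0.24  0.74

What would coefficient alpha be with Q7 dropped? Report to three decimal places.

Remaining items: Q1, Q2, Q3, Q4, Q5, Q6 (k = 6).
Σσᵢ² = 0.72 + 1.96 + 2.62 + 1.93 + 0.67 + 0.94 = 8.84
Var(T) = 8.84 + 2 × 3.96 = 16.76
α (item deleted) = (6/5)·(1 − 8.84/16.76) = 0.567

α = 0.567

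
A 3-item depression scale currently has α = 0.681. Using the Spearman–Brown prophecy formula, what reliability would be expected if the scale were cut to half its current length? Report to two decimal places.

predicted reliability = 0.52

Length factor m = 1/2
α' = m·α / (1 − (1−m)·α)
   = 1/2 × 0.681 / (1 − (1 − 1/2) × 0.681)
   = 0.3405 / 0.6595 = 0.52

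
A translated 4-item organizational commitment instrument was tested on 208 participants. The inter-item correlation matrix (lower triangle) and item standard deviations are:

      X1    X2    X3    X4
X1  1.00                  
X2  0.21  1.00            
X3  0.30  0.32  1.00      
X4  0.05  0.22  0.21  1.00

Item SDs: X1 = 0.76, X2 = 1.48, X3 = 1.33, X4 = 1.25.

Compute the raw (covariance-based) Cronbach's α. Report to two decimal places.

Σσ²ᵢ = 0.76² + 1.48² + 1.33² + 1.25² = 6.0994
Covariances σ_ij = r_ij · s_i · s_j:
  σ(X1,X2) = 0.21 × 0.76 × 1.48 = 0.2362
  σ(X1,X3) = 0.30 × 0.76 × 1.33 = 0.3032
  σ(X1,X4) = 0.05 × 0.76 × 1.25 = 0.0475
  σ(X2,X3) = 0.32 × 1.48 × 1.33 = 0.6299
  σ(X2,X4) = 0.22 × 1.48 × 1.25 = 0.4070
  σ(X3,X4) = 0.21 × 1.33 × 1.25 = 0.3491
σ²_T = Σσ²ᵢ + 2·Σσ_ij = 6.0994 + 2 × 1.9729 = 10.0452
α = (4/3)·(1 − 6.0994/10.0452) = 0.52

Cronbach's α = 0.52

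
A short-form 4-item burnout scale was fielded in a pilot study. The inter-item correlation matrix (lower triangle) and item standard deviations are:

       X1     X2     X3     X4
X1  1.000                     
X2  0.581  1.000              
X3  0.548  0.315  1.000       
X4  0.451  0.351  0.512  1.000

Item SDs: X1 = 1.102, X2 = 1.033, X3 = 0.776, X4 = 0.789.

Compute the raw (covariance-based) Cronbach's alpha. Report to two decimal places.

Σσ²ᵢ = 1.102² + 1.033² + 0.776² + 0.789² = 3.5062
Covariances σ_ij = r_ij · s_i · s_j:
  σ(X1,X2) = 0.581 × 1.102 × 1.033 = 0.6614
  σ(X1,X3) = 0.548 × 1.102 × 0.776 = 0.4686
  σ(X1,X4) = 0.451 × 1.102 × 0.789 = 0.3921
  σ(X2,X3) = 0.315 × 1.033 × 0.776 = 0.2525
  σ(X2,X4) = 0.351 × 1.033 × 0.789 = 0.2861
  σ(X3,X4) = 0.512 × 0.776 × 0.789 = 0.3135
σ²_T = Σσ²ᵢ + 2·Σσ_ij = 3.5062 + 2 × 2.3742 = 8.2546
α = (4/3)·(1 − 3.5062/8.2546) = 0.77

Cronbach's alpha = 0.77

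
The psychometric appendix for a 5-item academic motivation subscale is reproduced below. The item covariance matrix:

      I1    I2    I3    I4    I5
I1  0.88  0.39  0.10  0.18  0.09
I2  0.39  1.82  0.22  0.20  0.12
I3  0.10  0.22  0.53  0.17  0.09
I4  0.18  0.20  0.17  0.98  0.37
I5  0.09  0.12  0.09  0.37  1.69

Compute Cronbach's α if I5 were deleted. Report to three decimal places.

Cronbach's α = 0.499

Remaining items: I1, I2, I3, I4 (k = 4).
Σσ²ᵢ = 0.88 + 1.82 + 0.53 + 0.98 = 4.21
Var(T) = 4.21 + 2 × 1.26 = 6.73
α (item deleted) = (4/3)·(1 − 4.21/6.73) = 0.499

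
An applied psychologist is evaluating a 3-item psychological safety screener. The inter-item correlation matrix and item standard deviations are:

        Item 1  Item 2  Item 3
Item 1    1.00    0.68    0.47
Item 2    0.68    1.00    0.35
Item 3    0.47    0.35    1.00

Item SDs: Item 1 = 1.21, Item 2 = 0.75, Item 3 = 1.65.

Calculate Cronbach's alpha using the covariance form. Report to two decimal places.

α = 0.68

Σσ²ᵢ = 1.21² + 0.75² + 1.65² = 4.7491
Covariances σ_ij = r_ij · s_i · s_j:
  σ(Item 1,Item 2) = 0.68 × 1.21 × 0.75 = 0.6171
  σ(Item 1,Item 3) = 0.47 × 1.21 × 1.65 = 0.9384
  σ(Item 2,Item 3) = 0.35 × 0.75 × 1.65 = 0.4331
σ²_T = Σσ²ᵢ + 2·Σσ_ij = 4.7491 + 2 × 1.9886 = 8.7263
α = (3/2)·(1 − 4.7491/8.7263) = 0.68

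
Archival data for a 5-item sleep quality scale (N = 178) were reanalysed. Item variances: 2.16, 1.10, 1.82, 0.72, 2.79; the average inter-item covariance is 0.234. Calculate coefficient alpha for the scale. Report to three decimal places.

α = 0.441

ΣVar(i) = 2.16 + 1.10 + 1.82 + 0.72 + 2.79 = 8.59
Sum of the 10 distinct covariances = 10 × 0.234 = 2.340
σ²_total = ΣVar(i) + 2·Σcov = 8.59 + 2 × 2.340 = 13.270
α = (5/4)·(1 − 8.59/13.270) = 0.441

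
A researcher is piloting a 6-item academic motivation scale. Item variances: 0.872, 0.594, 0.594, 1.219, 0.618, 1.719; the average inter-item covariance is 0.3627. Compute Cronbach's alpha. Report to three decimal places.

sum of item variances = 0.872 + 0.594 + 0.594 + 1.219 + 0.618 + 1.719 = 5.616
Sum of the 15 distinct covariances = 15 × 0.3627 = 5.4405
σ²_T = sum of item variances + 2·Σcov = 5.616 + 2 × 5.4405 = 16.4970
α = (6/5)·(1 − 5.616/16.4970) = 0.791

Cronbach's alpha = 0.791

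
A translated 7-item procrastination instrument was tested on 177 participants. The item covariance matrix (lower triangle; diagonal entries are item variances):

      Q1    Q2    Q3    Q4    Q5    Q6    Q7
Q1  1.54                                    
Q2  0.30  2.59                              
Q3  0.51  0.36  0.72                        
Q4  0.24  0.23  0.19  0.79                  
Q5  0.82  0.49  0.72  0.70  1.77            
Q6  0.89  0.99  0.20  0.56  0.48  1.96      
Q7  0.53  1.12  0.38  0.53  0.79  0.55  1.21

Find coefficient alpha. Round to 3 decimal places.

Σσᵢ² = 1.54 + 2.59 + 0.72 + 0.79 + 1.77 + 1.96 + 1.21 = 10.58
Σ_{i<j} σ_ij = 11.58
total variance = 10.58 + 2 × 11.58 = 33.74
α = (k/(k−1))·(1 − Σσᵢ²/total variance) = (7/6)·(1 − 10.58/33.74) = 0.801

α = 0.801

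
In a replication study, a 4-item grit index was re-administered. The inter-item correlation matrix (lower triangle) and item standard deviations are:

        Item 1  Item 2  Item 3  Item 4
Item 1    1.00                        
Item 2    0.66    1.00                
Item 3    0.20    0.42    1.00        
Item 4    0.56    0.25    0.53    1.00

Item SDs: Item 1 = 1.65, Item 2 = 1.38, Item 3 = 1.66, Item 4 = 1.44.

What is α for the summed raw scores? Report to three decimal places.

Σσ²ᵢ = 1.65² + 1.38² + 1.66² + 1.44² = 9.4561
Covariances σ_ij = r_ij · s_i · s_j:
  σ(Item 1,Item 2) = 0.66 × 1.65 × 1.38 = 1.5028
  σ(Item 1,Item 3) = 0.20 × 1.65 × 1.66 = 0.5478
  σ(Item 1,Item 4) = 0.56 × 1.65 × 1.44 = 1.3306
  σ(Item 2,Item 3) = 0.42 × 1.38 × 1.66 = 0.9621
  σ(Item 2,Item 4) = 0.25 × 1.38 × 1.44 = 0.4968
  σ(Item 3,Item 4) = 0.53 × 1.66 × 1.44 = 1.2669
σ²_T = Σσ²ᵢ + 2·Σσ_ij = 9.4561 + 2 × 6.1070 = 21.6701
α = (4/3)·(1 − 9.4561/21.6701) = 0.752

α = 0.752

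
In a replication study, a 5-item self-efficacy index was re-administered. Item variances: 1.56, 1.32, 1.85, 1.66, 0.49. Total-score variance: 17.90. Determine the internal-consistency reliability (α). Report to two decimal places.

sum of item variances = 1.56 + 1.32 + 1.85 + 1.66 + 0.49 = 6.88
α = (k/(k−1))·(1 − sum of item variances/total variance) = (5/4)·(1 − 6.88/17.90) = 0.77

α = 0.77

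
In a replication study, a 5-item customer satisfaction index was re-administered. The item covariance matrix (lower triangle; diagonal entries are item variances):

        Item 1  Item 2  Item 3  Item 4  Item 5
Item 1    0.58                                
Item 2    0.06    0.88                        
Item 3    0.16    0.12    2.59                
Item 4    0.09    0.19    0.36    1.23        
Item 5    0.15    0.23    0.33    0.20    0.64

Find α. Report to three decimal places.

ΣVar(i) = 0.58 + 0.88 + 2.59 + 1.23 + 0.64 = 5.92
Σ_{i<j} σ_ij = 1.89
Var(T) = 5.92 + 2 × 1.89 = 9.70
α = (k/(k−1))·(1 − ΣVar(i)/Var(T)) = (5/4)·(1 − 5.92/9.70) = 0.487

α = 0.487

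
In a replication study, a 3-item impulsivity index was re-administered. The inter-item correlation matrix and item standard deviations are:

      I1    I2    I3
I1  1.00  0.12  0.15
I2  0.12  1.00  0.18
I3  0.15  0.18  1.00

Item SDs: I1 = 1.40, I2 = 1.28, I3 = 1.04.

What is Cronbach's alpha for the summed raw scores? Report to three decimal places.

Σσ²ᵢ = 1.40² + 1.28² + 1.04² = 4.6800
Covariances σ_ij = r_ij · s_i · s_j:
  σ(I1,I2) = 0.12 × 1.40 × 1.28 = 0.2150
  σ(I1,I3) = 0.15 × 1.40 × 1.04 = 0.2184
  σ(I2,I3) = 0.18 × 1.28 × 1.04 = 0.2396
σ²_T = Σσ²ᵢ + 2·Σσ_ij = 4.6800 + 2 × 0.6730 = 6.0260
α = (3/2)·(1 − 4.6800/6.0260) = 0.335

α = 0.335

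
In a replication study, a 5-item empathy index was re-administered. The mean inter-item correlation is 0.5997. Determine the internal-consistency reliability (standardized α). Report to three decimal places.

α = 0.882

Standardized α = k·r̄ / (1 + (k−1)·r̄) = 5 × 0.5997 / (1 + 4 × 0.5997)
  = 2.9985 / 3.3988 = 0.882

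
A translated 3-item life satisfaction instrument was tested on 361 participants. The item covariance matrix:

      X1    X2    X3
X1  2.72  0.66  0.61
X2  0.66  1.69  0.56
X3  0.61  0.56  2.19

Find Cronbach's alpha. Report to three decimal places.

α = 0.535

Σσ²ᵢ = 2.72 + 1.69 + 2.19 = 6.60
Sum of off-diagonal covariances = 1.83
σ²_T = 6.60 + 2 × 1.83 = 10.26
α = (k/(k−1))·(1 − Σσ²ᵢ/σ²_T) = (3/2)·(1 − 6.60/10.26) = 0.535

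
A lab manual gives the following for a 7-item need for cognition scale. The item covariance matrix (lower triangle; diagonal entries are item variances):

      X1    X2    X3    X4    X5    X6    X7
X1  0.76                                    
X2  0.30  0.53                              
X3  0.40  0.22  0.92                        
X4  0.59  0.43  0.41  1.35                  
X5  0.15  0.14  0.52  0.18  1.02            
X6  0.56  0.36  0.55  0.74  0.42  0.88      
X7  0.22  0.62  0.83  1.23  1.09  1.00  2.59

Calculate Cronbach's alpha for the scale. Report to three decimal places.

α = 0.853

ΣVar(i) = 0.76 + 0.53 + 0.92 + 1.35 + 1.02 + 0.88 + 2.59 = 8.05
Sum of the distinct covariances = 10.96
total variance = 8.05 + 2 × 10.96 = 29.97
α = (k/(k−1))·(1 − ΣVar(i)/total variance) = (7/6)·(1 − 8.05/29.97) = 0.853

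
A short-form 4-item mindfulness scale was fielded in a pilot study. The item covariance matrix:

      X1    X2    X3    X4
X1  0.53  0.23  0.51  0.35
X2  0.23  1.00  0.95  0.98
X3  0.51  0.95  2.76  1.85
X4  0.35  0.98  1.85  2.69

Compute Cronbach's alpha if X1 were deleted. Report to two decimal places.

Remaining items: X2, X3, X4 (k = 3).
ΣVar(i) = 1.00 + 2.76 + 2.69 = 6.45
σ²_T = 6.45 + 2 × 3.78 = 14.01
α (item deleted) = (3/2)·(1 − 6.45/14.01) = 0.81

α = 0.81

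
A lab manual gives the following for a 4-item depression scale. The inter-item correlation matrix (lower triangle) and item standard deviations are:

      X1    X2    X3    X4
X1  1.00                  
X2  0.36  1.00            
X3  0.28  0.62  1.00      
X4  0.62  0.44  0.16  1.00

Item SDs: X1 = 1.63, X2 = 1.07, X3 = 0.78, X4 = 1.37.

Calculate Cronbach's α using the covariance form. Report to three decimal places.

Cronbach's α = 0.721

Σσ²ᵢ = 1.63² + 1.07² + 0.78² + 1.37² = 6.2871
Covariances σ_ij = r_ij · s_i · s_j:
  σ(X1,X2) = 0.36 × 1.63 × 1.07 = 0.6279
  σ(X1,X3) = 0.28 × 1.63 × 0.78 = 0.3560
  σ(X1,X4) = 0.62 × 1.63 × 1.37 = 1.3845
  σ(X2,X3) = 0.62 × 1.07 × 0.78 = 0.5175
  σ(X2,X4) = 0.44 × 1.07 × 1.37 = 0.6450
  σ(X3,X4) = 0.16 × 0.78 × 1.37 = 0.1710
σ²_T = Σσ²ᵢ + 2·Σσ_ij = 6.2871 + 2 × 3.7019 = 13.6909
α = (4/3)·(1 − 6.2871/13.6909) = 0.721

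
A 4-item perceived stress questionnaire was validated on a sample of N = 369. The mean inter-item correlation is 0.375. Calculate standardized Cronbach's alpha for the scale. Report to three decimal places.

standardized Cronbach's alpha = 0.706

Standardized α = k·r̄ / (1 + (k−1)·r̄) = 4 × 0.375 / (1 + 3 × 0.375)
  = 1.5000 / 2.1250 = 0.706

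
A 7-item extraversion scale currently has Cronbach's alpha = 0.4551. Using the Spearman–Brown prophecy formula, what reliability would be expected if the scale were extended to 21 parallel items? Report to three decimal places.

predicted reliability = 0.715

Length factor m = 21/7 = 3.0000
α' = m·α / (1 + (m−1)·α)
   = 21/7 × 0.4551 / (1 + (21/7 − 1) × 0.4551)
   = 1.3653 / 1.9102 = 0.715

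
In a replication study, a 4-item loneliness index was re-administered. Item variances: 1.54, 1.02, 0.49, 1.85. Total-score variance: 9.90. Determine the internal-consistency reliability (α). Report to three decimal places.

α = 0.673

Σσ²ᵢ = 1.54 + 1.02 + 0.49 + 1.85 = 4.90
α = (k/(k−1))·(1 − Σσ²ᵢ/σ²_T) = (4/3)·(1 − 4.90/9.90) = 0.673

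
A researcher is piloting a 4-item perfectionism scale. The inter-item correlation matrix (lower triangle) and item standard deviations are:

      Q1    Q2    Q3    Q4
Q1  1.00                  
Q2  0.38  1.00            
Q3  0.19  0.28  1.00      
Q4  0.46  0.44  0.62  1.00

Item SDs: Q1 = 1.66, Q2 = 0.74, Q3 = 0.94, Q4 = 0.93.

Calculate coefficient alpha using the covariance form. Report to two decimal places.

coefficient alpha = 0.66

Σσ²ᵢ = 1.66² + 0.74² + 0.94² + 0.93² = 5.0517
Covariances σ_ij = r_ij · s_i · s_j:
  σ(Q1,Q2) = 0.38 × 1.66 × 0.74 = 0.4668
  σ(Q1,Q3) = 0.19 × 1.66 × 0.94 = 0.2965
  σ(Q1,Q4) = 0.46 × 1.66 × 0.93 = 0.7101
  σ(Q2,Q3) = 0.28 × 0.74 × 0.94 = 0.1948
  σ(Q2,Q4) = 0.44 × 0.74 × 0.93 = 0.3028
  σ(Q3,Q4) = 0.62 × 0.94 × 0.93 = 0.5420
σ²_T = Σσ²ᵢ + 2·Σσ_ij = 5.0517 + 2 × 2.5130 = 10.0777
α = (4/3)·(1 − 5.0517/10.0777) = 0.66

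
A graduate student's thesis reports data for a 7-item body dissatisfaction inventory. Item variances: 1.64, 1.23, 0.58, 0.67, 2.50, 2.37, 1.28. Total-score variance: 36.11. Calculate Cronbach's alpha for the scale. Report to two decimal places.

Σσ²ᵢ = 1.64 + 1.23 + 0.58 + 0.67 + 2.50 + 2.37 + 1.28 = 10.27
α = (k/(k−1))·(1 − Σσ²ᵢ/Var(T)) = (7/6)·(1 − 10.27/36.11) = 0.83

Cronbach's alpha = 0.83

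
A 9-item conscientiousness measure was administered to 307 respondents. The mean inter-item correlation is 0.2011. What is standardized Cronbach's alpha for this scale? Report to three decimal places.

standardized Cronbach's alpha = 0.694

Standardized α = k·r̄ / (1 + (k−1)·r̄) = 9 × 0.2011 / (1 + 8 × 0.2011)
  = 1.8099 / 2.6088 = 0.694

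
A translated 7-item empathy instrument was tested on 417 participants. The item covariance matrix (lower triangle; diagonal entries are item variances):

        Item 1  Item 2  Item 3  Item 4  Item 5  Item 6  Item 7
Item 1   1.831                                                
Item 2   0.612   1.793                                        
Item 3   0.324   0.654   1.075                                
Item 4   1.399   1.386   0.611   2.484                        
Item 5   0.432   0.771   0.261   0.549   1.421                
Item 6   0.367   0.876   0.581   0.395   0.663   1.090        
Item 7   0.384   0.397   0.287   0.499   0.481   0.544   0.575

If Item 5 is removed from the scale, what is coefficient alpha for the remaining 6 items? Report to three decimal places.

coefficient alpha = 0.814

Remaining items: Item 1, Item 2, Item 3, Item 4, Item 6, Item 7 (k = 6).
Σσ²ᵢ = 1.831 + 1.793 + 1.075 + 2.484 + 1.090 + 0.575 = 8.848
σ²_T = 8.848 + 2 × 9.316 = 27.480
α (item deleted) = (6/5)·(1 − 8.848/27.480) = 0.814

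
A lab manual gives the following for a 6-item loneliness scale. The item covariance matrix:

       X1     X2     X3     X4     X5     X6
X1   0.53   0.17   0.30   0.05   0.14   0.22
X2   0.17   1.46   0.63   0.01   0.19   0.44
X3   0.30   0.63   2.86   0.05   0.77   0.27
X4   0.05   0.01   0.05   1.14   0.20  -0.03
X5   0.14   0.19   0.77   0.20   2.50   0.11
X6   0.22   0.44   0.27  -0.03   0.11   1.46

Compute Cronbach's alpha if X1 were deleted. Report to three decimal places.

Remaining items: X2, X3, X4, X5, X6 (k = 5).
Σσ²ᵢ = 1.46 + 2.86 + 1.14 + 2.50 + 1.46 = 9.42
σ²_total = 9.42 + 2 × 2.64 = 14.70
α (item deleted) = (5/4)·(1 − 9.42/14.70) = 0.449

Cronbach's alpha = 0.449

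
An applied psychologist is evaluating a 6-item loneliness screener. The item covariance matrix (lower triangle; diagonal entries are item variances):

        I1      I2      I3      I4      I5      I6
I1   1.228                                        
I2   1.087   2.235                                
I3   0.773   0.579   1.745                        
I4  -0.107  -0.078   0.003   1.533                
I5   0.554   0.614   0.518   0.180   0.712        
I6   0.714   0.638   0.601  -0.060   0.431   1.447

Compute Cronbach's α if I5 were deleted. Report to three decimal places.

Cronbach's α = 0.629

Remaining items: I1, I2, I3, I4, I6 (k = 5).
ΣVar(i) = 1.228 + 2.235 + 1.745 + 1.533 + 1.447 = 8.188
σ²_T = 8.188 + 2 × 4.150 = 16.488
α (item deleted) = (5/4)·(1 − 8.188/16.488) = 0.629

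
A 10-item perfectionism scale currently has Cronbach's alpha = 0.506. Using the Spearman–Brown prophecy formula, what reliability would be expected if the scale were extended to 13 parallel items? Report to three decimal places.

Length factor m = 13/10 = 1.3000
α' = m·α / (1 + (m−1)·α)
   = 13/10 × 0.506 / (1 + (13/10 − 1) × 0.506)
   = 0.6578 / 1.1518 = 0.571

predicted reliability = 0.571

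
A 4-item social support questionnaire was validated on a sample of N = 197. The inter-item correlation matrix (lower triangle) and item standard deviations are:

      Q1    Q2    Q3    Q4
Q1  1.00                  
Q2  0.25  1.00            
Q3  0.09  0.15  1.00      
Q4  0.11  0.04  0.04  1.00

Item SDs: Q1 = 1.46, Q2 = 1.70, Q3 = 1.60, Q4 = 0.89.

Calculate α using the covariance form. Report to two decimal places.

α = 0.35

Σσ²ᵢ = 1.46² + 1.70² + 1.60² + 0.89² = 8.3737
Covariances σ_ij = r_ij · s_i · s_j:
  σ(Q1,Q2) = 0.25 × 1.46 × 1.70 = 0.6205
  σ(Q1,Q3) = 0.09 × 1.46 × 1.60 = 0.2102
  σ(Q1,Q4) = 0.11 × 1.46 × 0.89 = 0.1429
  σ(Q2,Q3) = 0.15 × 1.70 × 1.60 = 0.4080
  σ(Q2,Q4) = 0.04 × 1.70 × 0.89 = 0.0605
  σ(Q3,Q4) = 0.04 × 1.60 × 0.89 = 0.0570
σ²_T = Σσ²ᵢ + 2·Σσ_ij = 8.3737 + 2 × 1.4991 = 11.3719
α = (4/3)·(1 − 8.3737/11.3719) = 0.35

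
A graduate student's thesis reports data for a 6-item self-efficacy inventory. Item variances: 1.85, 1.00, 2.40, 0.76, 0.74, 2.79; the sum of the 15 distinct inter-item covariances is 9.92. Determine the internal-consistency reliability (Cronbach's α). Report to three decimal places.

α = 0.810

sum of item variances = 1.85 + 1.00 + 2.40 + 0.76 + 0.74 + 2.79 = 9.54
Sum of distinct covariances = 9.92
σ²_T = sum of item variances + 2·Σcov = 9.54 + 2 × 9.92 = 29.38
α = (6/5)·(1 − 9.54/29.38) = 0.810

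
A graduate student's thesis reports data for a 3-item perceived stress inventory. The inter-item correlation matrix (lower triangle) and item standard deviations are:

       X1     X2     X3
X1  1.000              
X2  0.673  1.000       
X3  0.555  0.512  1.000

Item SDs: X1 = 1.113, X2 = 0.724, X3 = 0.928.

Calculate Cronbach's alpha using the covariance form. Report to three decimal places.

Cronbach's alpha = 0.790

Σσ²ᵢ = 1.113² + 0.724² + 0.928² = 2.6241
Covariances σ_ij = r_ij · s_i · s_j:
  σ(X1,X2) = 0.673 × 1.113 × 0.724 = 0.5423
  σ(X1,X3) = 0.555 × 1.113 × 0.928 = 0.5732
  σ(X2,X3) = 0.512 × 0.724 × 0.928 = 0.3440
σ²_T = Σσ²ᵢ + 2·Σσ_ij = 2.6241 + 2 × 1.4595 = 5.5431
α = (3/2)·(1 − 2.6241/5.5431) = 0.790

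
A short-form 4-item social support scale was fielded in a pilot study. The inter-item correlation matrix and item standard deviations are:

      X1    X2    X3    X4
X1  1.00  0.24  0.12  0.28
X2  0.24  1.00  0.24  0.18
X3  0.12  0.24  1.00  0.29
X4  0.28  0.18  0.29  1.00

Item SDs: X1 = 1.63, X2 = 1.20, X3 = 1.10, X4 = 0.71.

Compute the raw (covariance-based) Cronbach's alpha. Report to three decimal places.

Cronbach's alpha = 0.493

Σσ²ᵢ = 1.63² + 1.20² + 1.10² + 0.71² = 5.8110
Covariances σ_ij = r_ij · s_i · s_j:
  σ(X1,X2) = 0.24 × 1.63 × 1.20 = 0.4694
  σ(X1,X3) = 0.12 × 1.63 × 1.10 = 0.2152
  σ(X1,X4) = 0.28 × 1.63 × 0.71 = 0.3240
  σ(X2,X3) = 0.24 × 1.20 × 1.10 = 0.3168
  σ(X2,X4) = 0.18 × 1.20 × 0.71 = 0.1534
  σ(X3,X4) = 0.29 × 1.10 × 0.71 = 0.2265
σ²_T = Σσ²ᵢ + 2·Σσ_ij = 5.8110 + 2 × 1.7053 = 9.2216
α = (4/3)·(1 − 5.8110/9.2216) = 0.493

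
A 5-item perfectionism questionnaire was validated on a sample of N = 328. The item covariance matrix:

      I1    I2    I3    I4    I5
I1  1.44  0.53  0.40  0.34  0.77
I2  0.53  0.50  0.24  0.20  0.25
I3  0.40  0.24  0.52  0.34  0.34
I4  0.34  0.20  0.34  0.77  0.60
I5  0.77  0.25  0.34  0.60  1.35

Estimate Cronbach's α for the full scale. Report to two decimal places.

sum of item variances = 1.44 + 0.50 + 0.52 + 0.77 + 1.35 = 4.58
Sum of off-diagonal covariances = 4.01
Var(T) = 4.58 + 2 × 4.01 = 12.60
α = (k/(k−1))·(1 − sum of item variances/Var(T)) = (5/4)·(1 − 4.58/12.60) = 0.80

α = 0.80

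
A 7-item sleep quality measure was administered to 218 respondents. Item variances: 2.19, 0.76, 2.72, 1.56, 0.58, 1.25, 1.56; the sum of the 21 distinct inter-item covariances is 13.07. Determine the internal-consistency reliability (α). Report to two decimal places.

α = 0.83

Σσᵢ² = 2.19 + 0.76 + 2.72 + 1.56 + 0.58 + 1.25 + 1.56 = 10.62
Sum of distinct covariances = 13.07
Var(T) = Σσᵢ² + 2·Σcov = 10.62 + 2 × 13.07 = 36.76
α = (7/6)·(1 − 10.62/36.76) = 0.83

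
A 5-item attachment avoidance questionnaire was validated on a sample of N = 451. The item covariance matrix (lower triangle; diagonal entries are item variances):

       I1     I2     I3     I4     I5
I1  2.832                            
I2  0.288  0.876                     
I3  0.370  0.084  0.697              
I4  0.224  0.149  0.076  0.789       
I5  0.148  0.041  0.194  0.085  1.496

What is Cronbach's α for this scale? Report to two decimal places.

Cronbach's α = 0.41

ΣVar(i) = 2.832 + 0.876 + 0.697 + 0.789 + 1.496 = 6.690
Σ_{i<j} σ_ij = 1.659
Var(T) = 6.690 + 2 × 1.659 = 10.008
α = (k/(k−1))·(1 − ΣVar(i)/Var(T)) = (5/4)·(1 − 6.690/10.008) = 0.41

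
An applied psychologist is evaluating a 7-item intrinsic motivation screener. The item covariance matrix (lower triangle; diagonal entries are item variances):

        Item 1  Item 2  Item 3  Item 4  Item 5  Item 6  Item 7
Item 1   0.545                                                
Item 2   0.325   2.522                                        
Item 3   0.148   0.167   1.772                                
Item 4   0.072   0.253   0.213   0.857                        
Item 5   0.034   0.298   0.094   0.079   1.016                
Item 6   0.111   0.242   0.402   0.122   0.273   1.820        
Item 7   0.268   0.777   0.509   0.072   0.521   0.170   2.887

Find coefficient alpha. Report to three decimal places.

coefficient alpha = 0.553

Σσᵢ² = 0.545 + 2.522 + 1.772 + 0.857 + 1.016 + 1.820 + 2.887 = 11.419
Σ_{i<j} σ_ij = 5.150
total variance = 11.419 + 2 × 5.150 = 21.719
α = (k/(k−1))·(1 − Σσᵢ²/total variance) = (7/6)·(1 − 11.419/21.719) = 0.553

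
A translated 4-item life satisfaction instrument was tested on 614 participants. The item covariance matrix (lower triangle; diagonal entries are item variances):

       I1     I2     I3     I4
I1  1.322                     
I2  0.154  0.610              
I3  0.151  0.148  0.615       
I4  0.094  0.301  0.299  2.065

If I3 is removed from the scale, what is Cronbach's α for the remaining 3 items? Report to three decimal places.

α = 0.323

Remaining items: I1, I2, I4 (k = 3).
Σσ²ᵢ = 1.322 + 0.610 + 2.065 = 3.997
σ²_total = 3.997 + 2 × 0.549 = 5.095
α (item deleted) = (3/2)·(1 − 3.997/5.095) = 0.323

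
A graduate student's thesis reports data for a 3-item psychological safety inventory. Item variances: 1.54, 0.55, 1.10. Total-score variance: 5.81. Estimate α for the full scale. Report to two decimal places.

ΣVar(i) = 1.54 + 0.55 + 1.10 = 3.19
α = (k/(k−1))·(1 − ΣVar(i)/σ²_T) = (3/2)·(1 − 3.19/5.81) = 0.68

α = 0.68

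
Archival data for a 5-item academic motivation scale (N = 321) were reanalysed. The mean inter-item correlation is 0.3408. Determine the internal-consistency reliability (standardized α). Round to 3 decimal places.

standardized α = 0.721

Standardized α = k·r̄ / (1 + (k−1)·r̄) = 5 × 0.3408 / (1 + 4 × 0.3408)
  = 1.7040 / 2.3632 = 0.721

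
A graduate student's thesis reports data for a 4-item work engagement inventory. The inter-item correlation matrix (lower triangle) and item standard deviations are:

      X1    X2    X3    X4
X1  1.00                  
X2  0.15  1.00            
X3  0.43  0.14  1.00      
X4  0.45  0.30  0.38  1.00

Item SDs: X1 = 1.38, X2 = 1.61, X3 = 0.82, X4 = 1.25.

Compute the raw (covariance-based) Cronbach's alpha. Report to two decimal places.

Σσ²ᵢ = 1.38² + 1.61² + 0.82² + 1.25² = 6.7314
Covariances σ_ij = r_ij · s_i · s_j:
  σ(X1,X2) = 0.15 × 1.38 × 1.61 = 0.3333
  σ(X1,X3) = 0.43 × 1.38 × 0.82 = 0.4866
  σ(X1,X4) = 0.45 × 1.38 × 1.25 = 0.7762
  σ(X2,X3) = 0.14 × 1.61 × 0.82 = 0.1848
  σ(X2,X4) = 0.30 × 1.61 × 1.25 = 0.6038
  σ(X3,X4) = 0.38 × 0.82 × 1.25 = 0.3895
σ²_T = Σσ²ᵢ + 2·Σσ_ij = 6.7314 + 2 × 2.7742 = 12.2798
α = (4/3)·(1 − 6.7314/12.2798) = 0.60

α = 0.60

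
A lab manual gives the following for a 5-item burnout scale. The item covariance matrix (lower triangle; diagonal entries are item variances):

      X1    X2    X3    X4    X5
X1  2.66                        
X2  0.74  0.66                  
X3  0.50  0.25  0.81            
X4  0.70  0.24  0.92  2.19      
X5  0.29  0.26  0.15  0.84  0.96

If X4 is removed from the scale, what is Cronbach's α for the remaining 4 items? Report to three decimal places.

Cronbach's α = 0.617

Remaining items: X1, X2, X3, X5 (k = 4).
sum of item variances = 2.66 + 0.66 + 0.81 + 0.96 = 5.09
total variance = 5.09 + 2 × 2.19 = 9.47
α (item deleted) = (4/3)·(1 − 5.09/9.47) = 0.617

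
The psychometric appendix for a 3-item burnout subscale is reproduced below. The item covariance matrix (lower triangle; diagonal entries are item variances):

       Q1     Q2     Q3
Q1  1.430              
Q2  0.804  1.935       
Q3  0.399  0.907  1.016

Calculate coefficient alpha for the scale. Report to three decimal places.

α = 0.736

sum of item variances = 1.430 + 1.935 + 1.016 = 4.381
Sum of the distinct covariances = 2.110
σ²_total = 4.381 + 2 × 2.110 = 8.601
α = (k/(k−1))·(1 − sum of item variances/σ²_total) = (3/2)·(1 − 4.381/8.601) = 0.736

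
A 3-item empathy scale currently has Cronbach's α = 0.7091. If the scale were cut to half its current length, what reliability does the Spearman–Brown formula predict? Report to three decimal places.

predicted reliability = 0.549

Length factor m = 1/2
α' = m·α / (1 − (1−m)·α)
   = 1/2 × 0.7091 / (1 − (1 − 1/2) × 0.7091)
   = 0.3545 / 0.6455 = 0.549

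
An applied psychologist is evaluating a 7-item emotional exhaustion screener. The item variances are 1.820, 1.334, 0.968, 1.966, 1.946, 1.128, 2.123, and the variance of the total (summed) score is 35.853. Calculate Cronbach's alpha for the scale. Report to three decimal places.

Cronbach's alpha = 0.799

Σσ²ᵢ = 1.820 + 1.334 + 0.968 + 1.966 + 1.946 + 1.128 + 2.123 = 11.285
α = (k/(k−1))·(1 − Σσ²ᵢ/σ²_T) = (7/6)·(1 − 11.285/35.853) = 0.799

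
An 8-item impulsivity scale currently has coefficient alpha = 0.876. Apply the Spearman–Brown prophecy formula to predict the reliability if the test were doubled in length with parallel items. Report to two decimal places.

predicted reliability = 0.93

Length factor m = 2
α' = m·α / (1 + (m−1)·α)
   = 2 × 0.876 / (1 + (2 − 1) × 0.876)
   = 1.7520 / 1.8760 = 0.93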